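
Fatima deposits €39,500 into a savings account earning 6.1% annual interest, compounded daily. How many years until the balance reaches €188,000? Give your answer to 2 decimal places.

25.58 years

(1 + 0.000167123)^(365t) = 188,000/39,500 = 4.7595.
365t·ln(1 + 0.000167123) = ln(4.7595); 365t = 1.5601/0.000167109 ≈ 9336.0517.
t ≈ 25.5782 years.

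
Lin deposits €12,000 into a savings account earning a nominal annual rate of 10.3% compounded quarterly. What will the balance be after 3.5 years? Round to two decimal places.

€17,130.21

Periodic rate = 10.3%/4 = 0.02575; periods = 4·3.5 = 14.
A = 12,000·(1 + 0.02575)^14 ≈ 12,000·1.4275172303 ≈ 17,130.2068.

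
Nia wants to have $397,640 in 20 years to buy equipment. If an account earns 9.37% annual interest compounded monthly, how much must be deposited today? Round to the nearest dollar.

Periodic rate = 9.37%/12 = 0.00780833; 240 periods.
P = 397,640/(1 + 0.0937/12)^240 ≈ 397,640/6.46705906671 ≈ 61,486.9906.

$61,487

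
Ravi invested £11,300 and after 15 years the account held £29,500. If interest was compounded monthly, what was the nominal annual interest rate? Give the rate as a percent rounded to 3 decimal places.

6.414%

(1 + r/12)^180 = 29,500/11,300 = 2.61062.
1 + r/12 = 2.61062^(1/180) ≈ 1.005345, so r/12 ≈ 0.00534528.
r ≈ 12·0.00534528 = 6.41433%.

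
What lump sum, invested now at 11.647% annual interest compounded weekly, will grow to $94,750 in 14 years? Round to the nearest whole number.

$18,587

Growth factor = (1 + 0.11647/52)^728 ≈ 5.0975326541.
P = 94,750/5.0975326541 ≈ 18,587.4238.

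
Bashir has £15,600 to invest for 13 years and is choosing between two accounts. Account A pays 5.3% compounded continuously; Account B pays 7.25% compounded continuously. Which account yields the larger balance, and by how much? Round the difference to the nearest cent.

Account A growth factor: e^(0.053·13) = e^0.689 ≈ 1.9917228142; balance ≈ 31,070.8759.
Account B growth factor: e^(0.0725·13) = e^0.9425 ≈ 2.5663893785; balance ≈ 40,035.6743.
Account B is larger by 8,964.7984.

Account B, by £8,964.80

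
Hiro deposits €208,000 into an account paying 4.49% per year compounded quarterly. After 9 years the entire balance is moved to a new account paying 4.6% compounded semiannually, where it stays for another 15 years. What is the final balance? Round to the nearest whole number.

Phase 1: 208,000·(1 + 0.011225)^36 ≈ 310,873.7556.
Phase 2: 310,873.7556·(1 + 0.023)^30 ≈ 614,968.7836.

€614,969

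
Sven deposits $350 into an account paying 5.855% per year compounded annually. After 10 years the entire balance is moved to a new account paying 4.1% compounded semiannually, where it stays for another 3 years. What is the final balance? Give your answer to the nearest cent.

After 10 years at 5.855%: 350 × 1.7665005 ≈ 618.2752.
Then 3 years at 4.1%: 618.2752 × 1.12947872 ≈ 698.3287.

$698.33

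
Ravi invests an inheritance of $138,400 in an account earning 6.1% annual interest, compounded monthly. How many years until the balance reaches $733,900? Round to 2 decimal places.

27.42 years

We need (1 + 0.00508333)^(12t) = 5.3027, so 12t = ln 5.3027 / ln 1.005083 ≈ 329.0088.
t ≈ 329.0088/12 = 27.4174 years.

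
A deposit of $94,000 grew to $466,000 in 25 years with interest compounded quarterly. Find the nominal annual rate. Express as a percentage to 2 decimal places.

6.46%

(1 + r/4)^100 = 466,000/94,000 = 4.95745.
1 + r/4 = 4.95745^(1/100) ≈ 1.016138, so r/4 ≈ 0.0161377.
r ≈ 4·0.0161377 = 6.45510%.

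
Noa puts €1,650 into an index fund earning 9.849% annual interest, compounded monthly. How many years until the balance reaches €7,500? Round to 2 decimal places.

We need (1 + 0.0082075)^(12t) = 4.5455, so 12t = ln 4.5455 / ln 1.008207 ≈ 185.2370.
t ≈ 185.2370/12 = 15.4364 years.

15.44 years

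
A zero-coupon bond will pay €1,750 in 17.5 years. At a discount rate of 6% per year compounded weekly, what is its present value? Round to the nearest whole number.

Periodic rate = 6%/52 = 0.00115385; 910 periods.
P = 1,750/(1 + 0.06/52)^910 ≈ 1,750/2.855921895 ≈ 612.7619.

€613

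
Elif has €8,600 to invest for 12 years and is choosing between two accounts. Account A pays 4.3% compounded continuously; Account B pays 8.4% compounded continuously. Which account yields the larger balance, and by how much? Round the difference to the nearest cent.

Account B, by €9,157.30

A: e^(0.043·12) = e^0.516 ≈ 1.6753129774, so 8,600 × 1.6753129774 ≈ 14,407.6916.
B: e^(0.084·12) = e^1.008 ≈ 2.7401153005, so 8,600 × 2.7401153005 ≈ 23,564.9916.
Difference ≈ 9,157.3000 in favor of B.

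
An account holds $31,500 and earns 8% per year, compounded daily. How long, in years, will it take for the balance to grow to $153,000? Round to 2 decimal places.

(1 + 0.000219178)^(365t) = 153,000/31,500 = 4.8571.
365t·ln(1 + 0.000219178) = ln(4.8571); 365t = 1.5805/0.000219154 ≈ 7211.5950.
t ≈ 19.7578 years.

19.76 years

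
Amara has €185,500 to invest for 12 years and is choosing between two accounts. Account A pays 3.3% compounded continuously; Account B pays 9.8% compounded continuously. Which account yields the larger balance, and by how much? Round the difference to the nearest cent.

Account A growth factor: e^(0.033·12) = e^0.396 ≈ 1.48586931755; balance ≈ 275,628.7584.
Account B growth factor: e^(0.098·12) = e^1.176 ≈ 3.24138270639; balance ≈ 601,276.4920.
Account B is larger by 325,647.7336.

Account B, by €325,647.73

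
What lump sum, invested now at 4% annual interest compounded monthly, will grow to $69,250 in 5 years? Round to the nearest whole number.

$56,716

Growth factor = (1 + 0.04/12)^60 ≈ 1.2209965939.
P = 69,250/1.2209965939 ≈ 56,715.9649.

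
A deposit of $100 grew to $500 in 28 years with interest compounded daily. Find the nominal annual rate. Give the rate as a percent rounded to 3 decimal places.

5.748%

(1 + r/365)^10220 = 500/100 = 5.
1 + r/365 = 5^(1/10220) ≈ 1.000157, so r/365 ≈ 0.000157492.
r ≈ 365·0.000157492 = 5.74845%.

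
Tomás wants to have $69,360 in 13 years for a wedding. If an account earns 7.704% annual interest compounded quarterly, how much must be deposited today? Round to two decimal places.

$25,721.13

Growth factor = (1 + 0.01926)^52 ≈ 2.6966154182.
P = 69,360/2.6966154182 ≈ 25,721.1316.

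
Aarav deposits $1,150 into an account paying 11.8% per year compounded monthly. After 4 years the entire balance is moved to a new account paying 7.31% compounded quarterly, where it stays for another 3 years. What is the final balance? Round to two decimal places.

$2,285.94

Phase 1: 1,150·(1 + 0.118/12)^48 ≈ 1,839.4312.
Phase 2: 1,839.4312·(1 + 0.018275)^12 ≈ 2,285.9384.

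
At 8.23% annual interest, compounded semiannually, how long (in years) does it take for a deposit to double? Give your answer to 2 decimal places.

8.59 years

(1 + 0.04115)^(2t) = 2.
2t = ln 2 / ln(1 + 0.04115) ≈ 0.69315/0.0403259 ≈ 17.1886.
t ≈ 8.5943.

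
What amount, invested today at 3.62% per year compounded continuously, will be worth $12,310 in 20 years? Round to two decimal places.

P = A·e^(−rt) = 12,310·e^(−0.724).
e^(−0.724) ≈ 0.48480913577, so P ≈ 5,968.0005.

$5,968.00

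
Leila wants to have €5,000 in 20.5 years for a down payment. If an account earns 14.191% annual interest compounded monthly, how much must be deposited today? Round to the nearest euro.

Periodic rate = 14.191%/12 = 0.0118258; 246 periods.
P = 5,000/(1 + 0.14191/12)^246 ≈ 5,000/18.03091587 ≈ 277.3015.

€277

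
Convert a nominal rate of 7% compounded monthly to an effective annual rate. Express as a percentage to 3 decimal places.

One year is 12 periods at 0.00583333 each: (1 + 0.00583333)^12 ≈ 1.07229.
EAR = 1.07229 − 1 ≈ 7.22901%.

7.229%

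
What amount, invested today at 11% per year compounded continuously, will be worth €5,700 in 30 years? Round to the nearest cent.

P = A·e^(−rt) = 5,700·e^(−3.3).
e^(−3.3) ≈ 0.0368831674, so P ≈ 210.2341.

€210.23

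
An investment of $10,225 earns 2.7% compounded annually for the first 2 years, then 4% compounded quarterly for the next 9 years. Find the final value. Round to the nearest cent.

After 2 years at 2.7%: 10,225 × 1.054729 ≈ 10,784.6040.
Then 9 years at 4%: 10,784.6040 × 1.4307687836 ≈ 15,430.2748.

$15,430.27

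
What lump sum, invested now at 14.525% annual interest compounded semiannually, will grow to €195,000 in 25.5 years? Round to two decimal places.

Periodic rate = 14.525%/2 = 0.072625; 51 periods.
P = 195,000/(1 + 0.072625)^51 ≈ 195,000/35.7144251287 ≈ 5,459.9787.

€5,459.98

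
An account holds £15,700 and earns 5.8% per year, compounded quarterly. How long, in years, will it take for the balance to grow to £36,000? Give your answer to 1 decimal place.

We need (1 + 0.0145)^(4t) = 2.293, so 4t = ln 2.293 / ln 1.0145 ≈ 57.6455.
t ≈ 57.6455/4 = 14.4114 years.

14.4 years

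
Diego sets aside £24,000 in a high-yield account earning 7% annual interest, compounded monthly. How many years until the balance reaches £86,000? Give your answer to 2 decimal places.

We need (1 + 0.00583333)^(12t) = 3.5833, so 12t = ln 3.5833 / ln 1.005833 ≈ 219.4307.
t ≈ 219.4307/12 = 18.2859 years.

18.29 years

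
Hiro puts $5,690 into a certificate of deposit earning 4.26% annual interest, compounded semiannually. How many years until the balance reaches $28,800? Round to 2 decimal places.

38.47 years

We need (1 + 0.0213)^(2t) = 5.0615, so 2t = ln 5.0615 / ln 1.0213 ≈ 76.9425.
t ≈ 76.9425/2 = 38.4712 years.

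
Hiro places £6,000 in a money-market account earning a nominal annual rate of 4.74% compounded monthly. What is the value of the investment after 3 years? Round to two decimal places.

Growth factor = (1 + 0.00395)^36 ≈ 1.152484322.
A ≈ 6,000 × 1.152484322 ≈ 6,914.9059.

£6,914.91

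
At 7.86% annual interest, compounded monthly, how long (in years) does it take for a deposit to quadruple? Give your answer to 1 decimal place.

(1 + 0.00655)^(12t) = 4.
12t = ln 4 / ln(1 + 0.00655) ≈ 1.3863/0.00652864 ≈ 212.3404.
t ≈ 17.6950.

17.7 years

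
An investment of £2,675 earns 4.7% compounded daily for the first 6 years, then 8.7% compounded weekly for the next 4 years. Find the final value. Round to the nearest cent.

After 6 years at 4.7%: 2,675 × 1.325754651 ≈ 3,546.3937.
Then 4 years at 8.7%: 3,546.3937 × 1.415820482 ≈ 5,021.0568.

£5,021.06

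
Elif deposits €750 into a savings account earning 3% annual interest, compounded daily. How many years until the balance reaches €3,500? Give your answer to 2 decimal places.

51.35 years

We need (1 + 0.0000821918)^(365t) = 4.6667, so 365t = ln 4.6667 / ln 1.000082 ≈ 18742.8515.
t ≈ 18742.8515/365 = 51.3503 years.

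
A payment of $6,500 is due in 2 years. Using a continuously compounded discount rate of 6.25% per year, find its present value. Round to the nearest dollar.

P = A·e^(−rt) = 6,500·e^(−0.125).
e^(−0.125) ≈ 0.8824969026, so P ≈ 5,736.2299.

$5,736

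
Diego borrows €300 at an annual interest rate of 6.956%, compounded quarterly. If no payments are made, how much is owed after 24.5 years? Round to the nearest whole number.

Growth factor = (1 + 0.01739)^98 ≈ 5.417158356.
A ≈ 300 × 5.417158356 ≈ 1,625.1475.

€1,625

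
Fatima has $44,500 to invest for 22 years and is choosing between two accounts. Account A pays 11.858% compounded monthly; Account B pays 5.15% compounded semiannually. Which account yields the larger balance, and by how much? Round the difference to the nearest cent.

Account A, by $460,514.49

Account A growth factor: (1 + 0.11858/12)^264 ≈ 13.4093850689; balance ≈ 596,717.6356.
Account B growth factor: (1 + 0.02575)^44 ≈ 3.06074485487; balance ≈ 136,203.1460.
Account A is larger by 460,514.4895.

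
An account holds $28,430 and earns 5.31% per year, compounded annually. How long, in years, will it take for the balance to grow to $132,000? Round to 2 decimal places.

29.68 years

We need (1 + 0.0531)^t = 4.643, so t = ln 4.643 / ln 1.0531 ≈ 29.6755.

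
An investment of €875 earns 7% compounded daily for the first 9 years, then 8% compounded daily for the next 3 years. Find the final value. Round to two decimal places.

Phase 1: 875·(1 + 0.07/365)^3285 ≈ 1,642.8100.
Phase 2: 1,642.8100·(1 + 0.08/365)^1095 ≈ 2,088.3659.

€2,088.37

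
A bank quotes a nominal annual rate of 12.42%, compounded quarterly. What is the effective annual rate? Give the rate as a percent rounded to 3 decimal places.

EAR = (1 + 12.42%/4)^4 − 1 = (1 + 0.03105)^4 − 1.
(1 + 0.03105)^4 ≈ 1.130105, so EAR ≈ 13.01053%.

13.011%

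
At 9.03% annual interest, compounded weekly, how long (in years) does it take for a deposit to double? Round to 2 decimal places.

7.68 years

(1 + 0.00173654)^(52t) = 2.
52t = ln 2 / ln(1 + 0.00173654) ≈ 0.69315/0.00173503 ≈ 399.5010.
t ≈ 7.6827.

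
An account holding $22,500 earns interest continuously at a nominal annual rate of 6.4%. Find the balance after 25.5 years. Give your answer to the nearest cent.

$115,067.09

A = P·e^(rt) = 22,500·e^(0.064·25.5) = 22,500·e^1.632.
e^1.632 ≈ 5.11409268253, so A ≈ 115,067.0854.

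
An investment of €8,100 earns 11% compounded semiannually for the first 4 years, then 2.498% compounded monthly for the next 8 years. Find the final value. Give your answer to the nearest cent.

Phase 1: 8,100·(1 + 0.055)^8 ≈ 12,430.9608.
Phase 2: 12,430.9608·(1 + 0.02498/12)^96 ≈ 15,177.6278.

€15,177.63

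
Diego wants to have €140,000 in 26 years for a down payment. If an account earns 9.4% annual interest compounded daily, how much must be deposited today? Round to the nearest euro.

Growth factor = (1 + 0.094/365)^9490 ≈ 11.515400889.
P = 140,000/11.515400889 ≈ 12,157.6314.

€12,158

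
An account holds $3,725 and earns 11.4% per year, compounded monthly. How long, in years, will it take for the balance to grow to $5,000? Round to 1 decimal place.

(1 + 0.0095)^(12t) = 5,000/3,725 = 1.3423.
12t·ln(1 + 0.0095) = ln(1.3423); 12t = 0.29437/0.00945516 ≈ 31.1334.
t ≈ 2.5944 years.

2.6 years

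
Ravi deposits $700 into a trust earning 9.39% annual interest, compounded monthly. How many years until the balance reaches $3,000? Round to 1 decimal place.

15.6 years

(1 + 0.007825)^(12t) = 3,000/700 = 4.2857.
12t·ln(1 + 0.007825) = ln(4.2857); 12t = 1.4553/0.00779454 ≈ 186.7059.
t ≈ 15.5588 years.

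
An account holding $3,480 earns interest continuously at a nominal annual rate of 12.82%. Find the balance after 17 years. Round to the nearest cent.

$30,766.68

A = P·e^(rt) = 3,480·e^(0.1282·17) = 3,480·e^2.1794.
e^2.1794 ≈ 8.841000067, so A ≈ 30,766.6802.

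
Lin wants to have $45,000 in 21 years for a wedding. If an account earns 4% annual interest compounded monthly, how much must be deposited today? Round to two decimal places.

$19,454.13

Periodic rate = 4%/12 = 0.00333333; 252 periods.
P = 45,000/(1 + 0.04/12)^252 ≈ 45,000/2.3131335105 ≈ 19,454.1300.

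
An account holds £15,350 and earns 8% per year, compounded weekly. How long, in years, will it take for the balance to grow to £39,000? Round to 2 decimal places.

11.66 years

We need (1 + 0.00153846)^(52t) = 2.5407, so 52t = ln 2.5407 / ln 1.001538 ≈ 606.5561.
t ≈ 606.5561/52 = 11.6645 years.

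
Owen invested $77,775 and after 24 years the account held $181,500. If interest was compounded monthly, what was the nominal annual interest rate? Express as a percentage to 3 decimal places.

3.536%

The 288-period growth factor is 181,500/77,775 = 2.33365.
r/12 = 2.33365^(1/288) − 1 ≈ 0.00294682, so r ≈ 12·0.00294682 = 3.53618%.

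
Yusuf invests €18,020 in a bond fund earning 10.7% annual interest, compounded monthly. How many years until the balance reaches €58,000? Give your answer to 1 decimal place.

We need (1 + 0.00891667)^(12t) = 3.2186, so 12t = ln 3.2186 / ln 1.008917 ≈ 131.6820.
t ≈ 131.6820/12 = 10.9735 years.

11.0 years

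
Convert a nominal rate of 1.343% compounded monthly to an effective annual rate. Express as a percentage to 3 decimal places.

1.351%

One year is 12 periods at 0.00111917 each: (1 + 0.00111917)^12 ≈ 1.013513.
EAR = 1.013513 − 1 ≈ 1.35130%.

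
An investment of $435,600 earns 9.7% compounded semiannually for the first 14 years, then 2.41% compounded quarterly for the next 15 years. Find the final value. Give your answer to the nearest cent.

$2,352,504.36

Phase 1: 435,600·(1 + 0.0485)^28 ≈ 1,640,605.0556.
Phase 2: 1,640,605.0556·(1 + 0.006025)^60 ≈ 2,352,504.3603.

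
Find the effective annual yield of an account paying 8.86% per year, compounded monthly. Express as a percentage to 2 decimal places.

EAR = (1 + 8.86%/12)^12 − 1 = (1 + 0.00738333)^12 − 1.
(1 + 0.00738333)^12 ≈ 1.092288, so EAR ≈ 9.22879%.

9.23%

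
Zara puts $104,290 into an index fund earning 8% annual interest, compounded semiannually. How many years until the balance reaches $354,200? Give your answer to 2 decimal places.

15.59 years

(1 + 0.04)^(2t) = 354,200/104,290 = 3.3963.
2t·ln(1 + 0.04) = ln(3.3963); 2t = 1.2227/0.0392207 ≈ 31.1745.
t ≈ 15.5873 years.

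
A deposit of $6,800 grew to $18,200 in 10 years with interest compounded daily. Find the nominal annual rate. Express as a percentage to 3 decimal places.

9.846%

The 3650-period growth factor is 18,200/6,800 = 2.67647.
r/365 = 2.67647^(1/3650) − 1 ≈ 0.000269762, so r ≈ 365·0.000269762 = 9.84632%.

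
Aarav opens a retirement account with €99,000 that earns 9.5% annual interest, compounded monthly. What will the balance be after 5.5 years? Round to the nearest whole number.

€166,594

Growth factor = (1 + 0.095/12)^66 ≈ 1.68277231707.
A ≈ 99,000 × 1.68277231707 ≈ 166,594.4594.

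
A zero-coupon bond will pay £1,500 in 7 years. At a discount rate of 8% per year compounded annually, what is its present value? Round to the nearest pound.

£875

Annual rate = 8% = 0.08; 7 periods.
P = 1,500/(1 + 0.08)^7 ≈ 1,500/1.713824269 ≈ 875.2356.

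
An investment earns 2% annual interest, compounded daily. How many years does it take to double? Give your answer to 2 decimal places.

(1 + 0.0000547945)^(365t) = 2.
365t = ln 2 / ln(1 + 0.0000547945) ≈ 0.69315/5.4793e-05 ≈ 12650.2826.
t ≈ 34.6583.

34.66 years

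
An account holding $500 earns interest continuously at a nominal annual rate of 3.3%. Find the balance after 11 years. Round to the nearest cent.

$718.82

A = P·e^(rt) = 500·e^(0.033·11) = 500·e^0.363.
e^0.363 ≈ 1.43763586, so A ≈ 718.8179.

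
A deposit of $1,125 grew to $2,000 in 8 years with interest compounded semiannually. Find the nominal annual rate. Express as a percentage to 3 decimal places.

7.323%

(1 + r/2)^16 = 2,000/1,125 = 1.77778.
1 + r/2 = 1.77778^(1/16) ≈ 1.036615, so r/2 ≈ 0.0366146.
r ≈ 2·0.0366146 = 7.32293%.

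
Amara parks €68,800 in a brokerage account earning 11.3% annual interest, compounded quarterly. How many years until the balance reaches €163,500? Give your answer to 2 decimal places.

7.77 years

We need (1 + 0.02825)^(4t) = 2.3765, so 4t = ln 2.3765 / ln 1.02825 ≈ 31.0718.
t ≈ 31.0718/4 = 7.7680 years.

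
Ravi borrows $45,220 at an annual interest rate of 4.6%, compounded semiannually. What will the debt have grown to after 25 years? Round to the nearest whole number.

$140,965

Periodic rate = 4.6%/2 = 0.023; periods = 2·25 = 50.
A = 45,220·(1 + 0.023)^50 ≈ 45,220·3.11732215139 ≈ 140,965.3077.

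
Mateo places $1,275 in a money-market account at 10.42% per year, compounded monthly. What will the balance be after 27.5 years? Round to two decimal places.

$22,111.03

Periodic rate = 10.42%/12 = 0.00868333; periods = 12·27.5 = 330.
A = 1,275·(1 + 0.1042/12)^330 ≈ 1,275·17.341986183 ≈ 22,111.0324.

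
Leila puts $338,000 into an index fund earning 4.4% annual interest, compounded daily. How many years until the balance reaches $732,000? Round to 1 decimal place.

We need (1 + 0.000120548)^(365t) = 2.1657, so 365t = ln 2.1657 / ln 1.000121 ≈ 6410.5713.
t ≈ 6410.5713/365 = 17.5632 years.

17.6 years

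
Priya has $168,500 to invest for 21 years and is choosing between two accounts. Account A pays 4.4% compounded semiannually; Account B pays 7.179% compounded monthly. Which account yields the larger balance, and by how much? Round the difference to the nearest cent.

A: (1 + 0.022)^42 ≈ 2.49423646128, so 168,500 × 2.49423646128 ≈ 420,278.8437.
B: (1 + 0.0059825)^252 ≈ 4.4955963412, so 168,500 × 4.4955963412 ≈ 757,507.9835.
Difference ≈ 337,229.1398 in favor of B.

Account B, by $337,229.14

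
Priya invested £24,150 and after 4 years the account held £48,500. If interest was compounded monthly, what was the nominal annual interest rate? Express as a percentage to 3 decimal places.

(1 + r/12)^48 = 48,500/24,150 = 2.00828.
1 + r/12 = 2.00828^(1/48) ≈ 1.014633, so r/12 ≈ 0.0146327.
r ≈ 12·0.0146327 = 17.55921%.

17.559%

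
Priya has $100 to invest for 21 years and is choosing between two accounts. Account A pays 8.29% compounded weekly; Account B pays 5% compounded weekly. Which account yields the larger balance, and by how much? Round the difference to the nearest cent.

A: (1 + 0.0829/52)^1092 ≈ 5.6945739, so 100 × 5.6945739 ≈ 569.4574.
B: (1 + 0.05/52)^1092 ≈ 2.85620984, so 100 × 2.85620984 ≈ 285.6210.
Difference ≈ 283.8364 in favor of A.

Account A, by $283.84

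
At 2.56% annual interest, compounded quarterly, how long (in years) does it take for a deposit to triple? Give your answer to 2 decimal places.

43.05 years

(1 + 0.0064)^(4t) = 3.
4t = ln 3 / ln(1 + 0.0064) ≈ 1.0986/0.00637961 ≈ 172.2069.
t ≈ 43.0517.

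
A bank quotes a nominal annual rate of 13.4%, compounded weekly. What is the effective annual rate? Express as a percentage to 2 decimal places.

14.32%

One year is 52 periods at 0.00257692 each: (1 + 0.00257692)^52 ≈ 1.143196.
EAR = 1.143196 − 1 ≈ 14.31958%.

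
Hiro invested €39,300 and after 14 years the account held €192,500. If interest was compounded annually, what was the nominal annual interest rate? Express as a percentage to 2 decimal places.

12.02%

The 14-period growth factor is 192,500/39,300 = 4.89822.
r = 4.89822^(1/14) − 1 ≈ 0.120182, i.e. 12.01816%.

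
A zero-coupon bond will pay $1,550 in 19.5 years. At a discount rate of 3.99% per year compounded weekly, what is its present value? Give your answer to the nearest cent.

$712.13

Growth factor = (1 + 0.0399/52)^1014 ≈ 2.176573064.
P = 1,550/2.176573064 ≈ 712.1286.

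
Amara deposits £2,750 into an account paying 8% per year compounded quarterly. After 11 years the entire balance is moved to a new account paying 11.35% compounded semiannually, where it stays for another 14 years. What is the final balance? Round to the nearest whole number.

£30,829

After 11 years at 8%: 2,750 × 2.3900531425 ≈ 6,572.6461.
Then 14 years at 11.35%: 6,572.6461 × 4.690543652 ≈ 30,829.2836.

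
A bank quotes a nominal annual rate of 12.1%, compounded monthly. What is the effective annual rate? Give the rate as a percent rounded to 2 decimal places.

12.79%

EAR = (1 + 12.1%/12)^12 − 1 = (1 + 0.0100833)^12 − 1.
(1 + 0.0100833)^12 ≈ 1.127941, so EAR ≈ 12.79412%.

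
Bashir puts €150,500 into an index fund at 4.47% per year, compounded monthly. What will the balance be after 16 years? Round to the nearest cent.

€307,303.03

Periodic rate = 4.47%/12 = 0.003725; periods = 12·16 = 192.
A = 150,500·(1 + 0.003725)^192 ≈ 150,500·2.04188058527 ≈ 307,303.0281.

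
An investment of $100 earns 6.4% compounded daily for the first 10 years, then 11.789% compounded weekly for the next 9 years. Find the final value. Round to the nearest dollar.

$547

After 10 years at 6.4%: 100 × 1.89637448 ≈ 189.6374.
Then 9 years at 11.789%: 189.6374 × 2.88582003 ≈ 547.2595.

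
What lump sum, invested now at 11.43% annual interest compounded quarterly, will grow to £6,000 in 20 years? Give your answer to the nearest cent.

£629.90

Growth factor = (1 + 0.028575)^80 ≈ 9.525266833.
P = 6,000/9.525266833 ≈ 629.9036.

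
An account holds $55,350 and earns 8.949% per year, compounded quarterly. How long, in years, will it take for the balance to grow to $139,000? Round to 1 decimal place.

10.4 years

We need (1 + 0.0223725)^(4t) = 2.5113, so 4t = ln 2.5113 / ln 1.022372 ≈ 41.6163.
t ≈ 41.6163/4 = 10.4041 years.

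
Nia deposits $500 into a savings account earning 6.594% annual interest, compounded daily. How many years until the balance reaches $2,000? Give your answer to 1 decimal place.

We need (1 + 0.000180658)^(365t) = 4, so 365t = ln 4 / ln 1.000181 ≈ 7674.2970.
t ≈ 7674.2970/365 = 21.0255 years.

21.0 years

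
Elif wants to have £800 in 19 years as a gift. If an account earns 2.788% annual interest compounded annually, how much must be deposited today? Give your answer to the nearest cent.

£474.44

Growth factor = (1 + 0.02788)^19 ≈ 1.68618764.
P = 800/1.68618764 ≈ 474.4430.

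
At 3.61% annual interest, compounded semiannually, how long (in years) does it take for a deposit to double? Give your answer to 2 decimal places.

(1 + 0.01805)^(2t) = 2.
2t = ln 2 / ln(1 + 0.01805) ≈ 0.69315/0.017889 ≈ 38.7470.
t ≈ 19.3735.

19.37 years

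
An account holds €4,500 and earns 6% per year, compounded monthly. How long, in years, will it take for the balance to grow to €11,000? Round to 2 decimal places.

14.93 years

(1 + 0.005)^(12t) = 11,000/4,500 = 2.4444.
12t·ln(1 + 0.005) = ln(2.4444); 12t = 0.89382/0.00498754 ≈ 179.2101.
t ≈ 14.9342 years.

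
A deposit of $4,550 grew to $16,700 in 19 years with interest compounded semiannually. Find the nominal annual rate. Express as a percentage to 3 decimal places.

The 38-period growth factor is 16,700/4,550 = 3.67033.
r/2 = 3.67033^(1/38) − 1 ≈ 0.0348101, so r ≈ 2·0.0348101 = 6.96202%.

6.962%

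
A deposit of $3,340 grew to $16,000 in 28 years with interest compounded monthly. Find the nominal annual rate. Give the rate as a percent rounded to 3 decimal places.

(1 + r/12)^336 = 16,000/3,340 = 4.79042.
1 + r/12 = 4.79042^(1/336) ≈ 1.004673, so r/12 ≈ 0.00467344.
r ≈ 12·0.00467344 = 5.60813%.

5.608%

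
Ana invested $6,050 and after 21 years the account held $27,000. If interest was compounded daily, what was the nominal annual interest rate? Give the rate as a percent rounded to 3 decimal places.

7.123%

(1 + r/365)^7665 = 27,000/6,050 = 4.46281.
1 + r/365 = 4.46281^(1/7665) ≈ 1.000195, so r/365 ≈ 0.000195163.
r ≈ 365·0.000195163 = 7.12345%.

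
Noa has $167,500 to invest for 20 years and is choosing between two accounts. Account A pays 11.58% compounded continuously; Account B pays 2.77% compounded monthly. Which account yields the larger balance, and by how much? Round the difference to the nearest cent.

Account A, by $1,406,323.91

A: e^(0.1158·20) = e^2.316 ≈ 10.13505290581, so 167,500 × 10.13505290581 ≈ 1,697,621.3617.
B: (1 + 0.0277/12)^240 ≈ 1.73908928007, so 167,500 × 1.73908928007 ≈ 291,297.4544.
Difference ≈ 1,406,323.9073 in favor of A.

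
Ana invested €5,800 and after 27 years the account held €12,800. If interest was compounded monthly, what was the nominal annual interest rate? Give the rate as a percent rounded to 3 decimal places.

2.935%

The 324-period growth factor is 12,800/5,800 = 2.2069.
r/12 = 2.2069^(1/324) − 1 ≈ 0.00244616, so r ≈ 12·0.00244616 = 2.93539%.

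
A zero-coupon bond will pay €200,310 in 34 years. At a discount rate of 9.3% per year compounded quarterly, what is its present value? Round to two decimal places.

Periodic rate = 9.3%/4 = 0.02325; 136 periods.
P = 200,310/(1 + 0.02325)^136 ≈ 200,310/22.7781501357 ≈ 8,793.9538.

€8,793.95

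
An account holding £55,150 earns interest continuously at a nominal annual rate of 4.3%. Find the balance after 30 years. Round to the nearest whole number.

£200,348

A = P·e^(rt) = 55,150·e^(0.043·30) = 55,150·e^1.29.
e^1.29 ≈ 3.63278655575, so A ≈ 200,348.1785.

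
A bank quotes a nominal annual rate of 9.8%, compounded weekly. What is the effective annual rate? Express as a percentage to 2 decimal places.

10.29%

One year is 52 periods at 0.00188462 each: (1 + 0.00188462)^52 ≈ 1.102861.
EAR = 1.102861 − 1 ≈ 10.28611%.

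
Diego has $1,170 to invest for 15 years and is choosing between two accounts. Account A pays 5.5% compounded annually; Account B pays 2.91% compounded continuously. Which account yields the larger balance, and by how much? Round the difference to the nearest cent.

Account A, by $801.68

A: (1 + 0.055)^15 ≈ 2.232476492, so 1,170 × 2.232476492 ≈ 2,611.9975.
B: e^(0.0291·15) = e^0.4365 ≈ 1.547282242, so 1,170 × 1.547282242 ≈ 1,810.3202.
Difference ≈ 801.6773 in favor of A.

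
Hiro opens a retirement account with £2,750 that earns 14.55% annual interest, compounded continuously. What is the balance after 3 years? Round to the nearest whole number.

£4,255

A = P·e^(rt) = 2,750·e^(0.1455·3) = 2,750·e^0.4365.
e^0.4365 ≈ 1.547282242, so A ≈ 4,255.0262.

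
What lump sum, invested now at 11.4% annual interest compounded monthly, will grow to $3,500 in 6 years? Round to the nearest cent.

$1,771.79

Growth factor = (1 + 0.0095)^72 ≈ 1.975401031.
P = 3,500/1.975401031 ≈ 1,771.7921.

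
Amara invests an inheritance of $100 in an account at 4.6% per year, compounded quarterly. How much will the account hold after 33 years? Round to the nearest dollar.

$452

Growth factor = (1 + 0.0115)^132 ≈ 4.5237344.
A ≈ 100 × 4.5237344 ≈ 452.3734.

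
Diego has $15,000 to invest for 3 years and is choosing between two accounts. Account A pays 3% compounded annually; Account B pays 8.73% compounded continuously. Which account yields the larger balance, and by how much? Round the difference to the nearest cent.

Account B, by $3,100.04

A: (1 + 0.03)^3 ≈ 1.092727, so 15,000 × 1.092727 ≈ 16,390.9050.
B: e^(0.0873·3) = e^0.2619 ≈ 1.2993965963, so 15,000 × 1.2993965963 ≈ 19,490.9489.
Difference ≈ 3,100.0439 in favor of B.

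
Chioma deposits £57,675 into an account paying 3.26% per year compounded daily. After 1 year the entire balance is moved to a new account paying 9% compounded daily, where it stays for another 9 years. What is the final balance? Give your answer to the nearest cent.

£133,930.70

After 1 years at 3.26%: 57,675 × 1.03313569771 ≈ 59,586.1014.
Then 9 years at 9%: 59,586.1014 × 2.24768355191 ≈ 133,930.7000.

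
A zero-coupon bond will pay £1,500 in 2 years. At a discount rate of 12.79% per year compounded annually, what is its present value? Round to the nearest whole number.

Annual rate = 12.79% = 0.1279; 2 periods.
P = 1,500/(1 + 0.1279)^2 ≈ 1,500/1.27215841 ≈ 1,179.0984.

£1,179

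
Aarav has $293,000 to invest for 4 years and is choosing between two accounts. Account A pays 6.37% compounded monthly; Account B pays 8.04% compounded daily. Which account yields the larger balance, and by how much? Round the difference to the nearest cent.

Account B, by $26,355.26

A: (1 + 0.0637/12)^48 ≈ 1.28933438183, so 293,000 × 1.28933438183 ≈ 377,774.9739.
B: (1 + 0.0804/365)^1460 ≈ 1.37928408441, so 293,000 × 1.37928408441 ≈ 404,130.2367.
Difference ≈ 26,355.2629 in favor of B.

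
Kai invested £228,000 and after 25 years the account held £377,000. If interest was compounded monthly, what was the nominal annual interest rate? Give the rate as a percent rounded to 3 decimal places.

2.013%

(1 + r/12)^300 = 377,000/228,000 = 1.65351.
1 + r/12 = 1.65351^(1/300) ≈ 1.001678, so r/12 ≈ 0.00167774.
r ≈ 12·0.00167774 = 2.01329%.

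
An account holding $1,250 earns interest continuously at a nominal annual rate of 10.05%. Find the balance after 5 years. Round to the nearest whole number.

A = P·e^(rt) = 1,250·e^(0.1005·5) = 1,250·e^0.5025.
e^0.5025 ≈ 1.65284823, so A ≈ 2,066.0603.

$2,066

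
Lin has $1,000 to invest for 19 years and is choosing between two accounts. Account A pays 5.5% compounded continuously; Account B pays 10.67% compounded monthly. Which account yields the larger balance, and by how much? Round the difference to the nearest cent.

Account A growth factor: e^(0.055·19) = e^1.045 ≈ 2.843398524; balance ≈ 2,843.3985.
Account B growth factor: (1 + 0.1067/12)^228 ≈ 7.525821963; balance ≈ 7,525.8220.
Account B is larger by 4,682.4234.

Account B, by $4,682.42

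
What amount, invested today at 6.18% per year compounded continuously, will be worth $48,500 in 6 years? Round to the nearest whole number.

$33,474

P = A·e^(−rt) = 48,500·e^(−0.3708).
e^(−0.3708) ≈ 0.69018196415, so P ≈ 33,473.8253.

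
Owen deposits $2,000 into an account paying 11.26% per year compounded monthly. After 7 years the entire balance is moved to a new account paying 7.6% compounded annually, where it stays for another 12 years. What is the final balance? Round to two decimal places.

$10,555.82

After 7 years at 11.26%: 2,000 × 2.1913657939 ≈ 4,382.7316.
Then 12 years at 7.6%: 4,382.7316 × 2.4085033569 ≈ 10,555.8237.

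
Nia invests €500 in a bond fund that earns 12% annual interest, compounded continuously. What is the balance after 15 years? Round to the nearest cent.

€3,024.82

A = P·e^(rt) = 500·e^(0.12·15) = 500·e^1.8.
e^1.8 ≈ 6.049647464, so A ≈ 3,024.8237.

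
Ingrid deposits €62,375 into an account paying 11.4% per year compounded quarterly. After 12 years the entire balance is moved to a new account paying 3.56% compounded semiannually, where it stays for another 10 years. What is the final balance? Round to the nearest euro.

Phase 1: 62,375·(1 + 0.0285)^48 ≈ 240,334.8596.
Phase 2: 240,334.8596·(1 + 0.0178)^20 ≈ 342,031.1801.

€342,031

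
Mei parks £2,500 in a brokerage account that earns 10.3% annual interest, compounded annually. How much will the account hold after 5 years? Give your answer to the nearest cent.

Growth factor = (1 + 0.103)^5 ≈ 1.632591617.
A ≈ 2,500 × 1.632591617 ≈ 4,081.4790.

£4,081.48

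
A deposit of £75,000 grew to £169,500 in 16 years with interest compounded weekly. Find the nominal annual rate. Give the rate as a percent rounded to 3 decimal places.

5.099%

(1 + r/52)^832 = 169,500/75,000 = 2.26.
1 + r/52 = 2.26^(1/832) ≈ 1.00098, so r/52 ≈ 0.000980486.
r ≈ 52·0.000980486 = 5.09853%.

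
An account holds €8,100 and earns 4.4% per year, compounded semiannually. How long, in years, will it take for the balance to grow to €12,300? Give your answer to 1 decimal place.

9.6 years

(1 + 0.022)^(2t) = 12,300/8,100 = 1.5185.
2t·ln(1 + 0.022) = ln(1.5185); 2t = 0.41774/0.0217615 ≈ 19.1961.
t ≈ 9.5980 years.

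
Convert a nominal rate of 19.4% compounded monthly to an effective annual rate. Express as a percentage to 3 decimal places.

One year is 12 periods at 0.0161667 each: (1 + 0.0161667)^12 ≈ 1.212214.
EAR = 1.212214 − 1 ≈ 21.22141%.

21.221%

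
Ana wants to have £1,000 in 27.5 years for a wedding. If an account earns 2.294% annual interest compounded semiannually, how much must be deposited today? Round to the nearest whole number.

Growth factor = (1 + 0.01147)^55 ≈ 1.87247204.
P = 1,000/1.87247204 ≈ 534.0534.

£534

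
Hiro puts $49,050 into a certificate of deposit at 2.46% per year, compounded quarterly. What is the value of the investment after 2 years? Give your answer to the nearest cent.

$51,515.85

Periodic rate = 2.46%/4 = 0.00615; periods = 4·2 = 8.
A = 49,050·(1 + 0.00615)^8 ≈ 49,050·1.0502721567 ≈ 51,515.8493.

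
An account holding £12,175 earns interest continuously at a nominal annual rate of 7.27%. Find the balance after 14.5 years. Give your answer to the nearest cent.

A = P·e^(rt) = 12,175·e^(0.0727·14.5) = 12,175·e^1.05415.
e^1.05415 ≈ 2.8695350122, so A ≈ 34,936.5888.

£34,936.59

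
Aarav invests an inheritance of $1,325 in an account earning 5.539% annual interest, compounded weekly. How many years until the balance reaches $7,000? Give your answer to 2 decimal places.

We need (1 + 0.00106519)^(52t) = 5.283, so 52t = ln 5.283 / ln 1.001065 ≈ 1563.4586.
t ≈ 1563.4586/52 = 30.0665 years.

30.07 years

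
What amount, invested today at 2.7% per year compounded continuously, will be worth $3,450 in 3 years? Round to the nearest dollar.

P = A·e^(−rt) = 3,450·e^(−0.081).
e^(−0.081) ≈ 0.9221936914, so P ≈ 3,181.5682.

$3,182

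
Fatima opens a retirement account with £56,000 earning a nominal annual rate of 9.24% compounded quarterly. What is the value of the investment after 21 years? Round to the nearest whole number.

Periodic rate = 9.24%/4 = 0.0231; periods = 4·21 = 84.
A = 56,000·(1 + 0.0231)^84 ≈ 56,000·6.80956095759 ≈ 381,335.4136.

£381,335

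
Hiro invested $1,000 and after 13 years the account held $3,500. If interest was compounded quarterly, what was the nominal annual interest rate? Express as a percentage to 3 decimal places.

The 52-period growth factor is 3,500/1,000 = 3.5.
r/4 = 3.5^(1/52) − 1 ≈ 0.0243841, so r ≈ 4·0.0243841 = 9.75366%.

9.754%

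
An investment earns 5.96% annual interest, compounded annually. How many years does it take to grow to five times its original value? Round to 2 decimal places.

(1 + 0.0596)^t = 5.
t = ln 5 / ln(1 + 0.0596) ≈ 1.6094/0.0578915 ≈ 27.8009.

27.80 years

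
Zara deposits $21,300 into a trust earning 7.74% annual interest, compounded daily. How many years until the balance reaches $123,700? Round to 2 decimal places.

(1 + 0.000212055)^(365t) = 123,700/21,300 = 5.8075.
365t·ln(1 + 0.000212055) = ln(5.8075); 365t = 1.7592/0.000212032 ≈ 8296.6232.
t ≈ 22.7305 years.

22.73 years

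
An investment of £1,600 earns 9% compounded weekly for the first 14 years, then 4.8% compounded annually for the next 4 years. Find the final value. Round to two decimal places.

Phase 1: 1,600·(1 + 0.09/52)^728 ≈ 5,634.5343.
Phase 2: 5,634.5343·(1 + 0.048)^4 ≈ 6,796.7791.

£6,796.78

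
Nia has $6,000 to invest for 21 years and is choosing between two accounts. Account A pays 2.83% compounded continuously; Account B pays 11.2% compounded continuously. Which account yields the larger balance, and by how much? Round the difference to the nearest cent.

Account A growth factor: e^(0.0283·21) = e^0.5943 ≈ 1.8117622674; balance ≈ 10,870.5736.
Account B growth factor: e^(0.112·21) = e^2.352 ≈ 10.506561849; balance ≈ 63,039.3711.
Account B is larger by 52,168.7975.

Account B, by $52,168.80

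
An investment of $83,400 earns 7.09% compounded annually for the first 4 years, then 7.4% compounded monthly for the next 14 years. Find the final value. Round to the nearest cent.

Phase 1: 83,400·(1 + 0.0709)^4 ≈ 109,688.6585.
Phase 2: 109,688.6585·(1 + 0.074/12)^168 ≈ 308,112.4191.

$308,112.42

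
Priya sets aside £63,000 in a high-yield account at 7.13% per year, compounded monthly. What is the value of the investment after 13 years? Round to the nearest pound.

£158,744

Growth factor = (1 + 0.0713/12)^156 ≈ 2.51974370952.
A ≈ 63,000 × 2.51974370952 ≈ 158,743.8537.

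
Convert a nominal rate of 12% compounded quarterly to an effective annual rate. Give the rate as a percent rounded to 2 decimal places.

One year is 4 periods at 0.03 each: (1 + 0.03)^4 ≈ 1.125509.
EAR = 1.125509 − 1 ≈ 12.55088%.

12.55%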